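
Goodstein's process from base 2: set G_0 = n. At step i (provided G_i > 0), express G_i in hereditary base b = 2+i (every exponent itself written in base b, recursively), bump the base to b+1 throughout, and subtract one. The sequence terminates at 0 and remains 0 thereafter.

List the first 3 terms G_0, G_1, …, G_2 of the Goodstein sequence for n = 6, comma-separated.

step 0: 6 = 2^2 + 2; sub 3 for 2: 3^3 + 3; = 30; G_1 = 30−1 = 29
step 1: 29 = 3^3 + 2; sub 4 for 3: 4^4 + 2; = 258; G_2 = 258−1 = 257

6, 29, 257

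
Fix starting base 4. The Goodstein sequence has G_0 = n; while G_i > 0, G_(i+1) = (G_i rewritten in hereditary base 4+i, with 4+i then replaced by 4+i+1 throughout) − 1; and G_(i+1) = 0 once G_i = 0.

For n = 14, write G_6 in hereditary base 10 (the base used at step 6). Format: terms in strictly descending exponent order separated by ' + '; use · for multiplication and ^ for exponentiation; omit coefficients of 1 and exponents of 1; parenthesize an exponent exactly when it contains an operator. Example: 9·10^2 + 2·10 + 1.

base 4: 14 = 3·4 + 2; at 5: 3·5 + 2 = 17; next = 16
base 5: 16 = 3·5 + 1; at 6: 3·6 + 1 = 19; next = 18
base 6: 18 = 3·6; at 7: 3·7 = 21; next = 20
base 7: 20 = 2·7 + 6; at 8: 2·8 + 6 = 22; next = 21
base 8: 21 = 2·8 + 5; at 9: 2·9 + 5 = 23; next = 22
base 9: 22 = 2·9 + 4; at 10: 2·10 + 4 = 24; next = 23
base 10: 23 = 2·10 + 3; at 11: 2·11 + 3 = 25; next = 24

2·10 + 3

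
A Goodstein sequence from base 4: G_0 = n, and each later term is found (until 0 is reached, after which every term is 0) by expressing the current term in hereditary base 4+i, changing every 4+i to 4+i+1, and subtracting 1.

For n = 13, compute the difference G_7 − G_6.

[0] 13 ≡ 3·4 + 1 (base 4). Lift 5: 16. −1: 15.
[1] 15 ≡ 3·5 (base 5). Lift 6: 18. −1: 17.
[2] 17 ≡ 2·6 + 5 (base 6). Lift 7: 19. −1: 18.
[3] 18 ≡ 2·7 + 4 (base 7). Lift 8: 20. −1: 19.
[4] 19 ≡ 2·8 + 3 (base 8). Lift 9: 21. −1: 20.
[5] 20 ≡ 2·9 + 2 (base 9). Lift 10: 22. −1: 21.
[6] 21 ≡ 2·10 + 1 (base 10). Lift 11: 23. −1: 22.

1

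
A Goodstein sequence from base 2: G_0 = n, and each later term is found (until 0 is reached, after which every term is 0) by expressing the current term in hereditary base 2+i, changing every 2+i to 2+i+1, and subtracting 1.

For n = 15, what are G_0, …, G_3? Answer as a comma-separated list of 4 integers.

[0] 15 ≡ 2^(2 + 1) + 2^2 + 2 + 1 (base 2). Lift 3: 112. −1: 111.
[1] 111 ≡ 3^(3 + 1) + 3^3 + 3 (base 3). Lift 4: 1284. −1: 1283.
[2] 1283 ≡ 4^(4 + 1) + 4^4 + 3 (base 4). Lift 5: 18753. −1: 18752.

15, 111, 1283, 18752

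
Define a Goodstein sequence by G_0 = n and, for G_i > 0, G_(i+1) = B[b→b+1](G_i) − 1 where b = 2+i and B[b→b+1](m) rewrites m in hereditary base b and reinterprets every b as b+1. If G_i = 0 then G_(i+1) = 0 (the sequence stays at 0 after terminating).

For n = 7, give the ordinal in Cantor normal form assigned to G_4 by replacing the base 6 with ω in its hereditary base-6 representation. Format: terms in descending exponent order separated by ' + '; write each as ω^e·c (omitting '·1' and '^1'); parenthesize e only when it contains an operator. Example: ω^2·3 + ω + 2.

G_0=7  [base 2] 2^2 + 2 + 1  →[2↦3]→  3^3 + 3 + 1 = 31  −1 ⇒ G_1=30
G_1=30  [base 3] 3^3 + 3  →[3↦4]→  4^4 + 4 = 260  −1 ⇒ G_2=259
G_2=259  [base 4] 4^4 + 3  →[4↦5]→  5^5 + 3 = 3128  −1 ⇒ G_3=3127
G_3=3127  [base 5] 5^5 + 2  →[5↦6]→  6^6 + 2 = 46658  −1 ⇒ G_4=46657
G_4=46657  [base 6] 6^6 + 1  →[6↦7]→  7^7 + 1 = 823544  −1 ⇒ G_5=823543

ω^ω + 1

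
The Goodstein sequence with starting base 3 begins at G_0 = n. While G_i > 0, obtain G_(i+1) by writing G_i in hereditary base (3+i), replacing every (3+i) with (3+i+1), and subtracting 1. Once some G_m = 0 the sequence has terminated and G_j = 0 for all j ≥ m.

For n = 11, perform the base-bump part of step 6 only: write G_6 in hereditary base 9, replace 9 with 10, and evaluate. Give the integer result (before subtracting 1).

G_0 = 11. HB_3(11) = 3^2 + 2. Bump = 18. G_1 = 17.
G_1 = 17. HB_4(17) = 4^2 + 1. Bump = 26. G_2 = 25.
G_2 = 25. HB_5(25) = 5^2. Bump = 36. G_3 = 35.
G_3 = 35. HB_6(35) = 5·6 + 5. Bump = 40. G_4 = 39.
G_4 = 39. HB_7(39) = 5·7 + 4. Bump = 44. G_5 = 43.
G_5 = 43. HB_8(43) = 5·8 + 3. Bump = 48. G_6 = 47.
G_6 = 47. HB_9(47) = 5·9 + 2. Bump = 52. G_7 = 51.

52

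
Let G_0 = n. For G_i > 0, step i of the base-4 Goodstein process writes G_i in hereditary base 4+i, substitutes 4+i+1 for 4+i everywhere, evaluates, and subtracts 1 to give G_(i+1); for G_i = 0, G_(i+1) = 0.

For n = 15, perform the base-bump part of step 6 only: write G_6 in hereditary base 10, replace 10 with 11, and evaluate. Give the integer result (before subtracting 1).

(0) 15|_4 = 3·4 + 3 ↦ 3·5 + 3|_5 = 18 ⇒ 17
(1) 17|_5 = 3·5 + 2 ↦ 3·6 + 2|_6 = 20 ⇒ 19
(2) 19|_6 = 3·6 + 1 ↦ 3·7 + 1|_7 = 22 ⇒ 21
(3) 21|_7 = 3·7 ↦ 3·8|_8 = 24 ⇒ 23
(4) 23|_8 = 2·8 + 7 ↦ 2·9 + 7|_9 = 25 ⇒ 24
(5) 24|_9 = 2·9 + 6 ↦ 2·10 + 6|_10 = 26 ⇒ 25

27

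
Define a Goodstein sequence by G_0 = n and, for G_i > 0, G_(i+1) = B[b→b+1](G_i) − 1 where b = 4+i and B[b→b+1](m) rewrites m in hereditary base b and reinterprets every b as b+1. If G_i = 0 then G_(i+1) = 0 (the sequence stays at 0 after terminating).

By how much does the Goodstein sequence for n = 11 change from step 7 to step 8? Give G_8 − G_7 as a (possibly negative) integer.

0

11 —HB4→ 2·4 + 3 —bump→ 2·5 + 3 = 13 —(−1)→ 12
12 —HB5→ 2·5 + 2 —bump→ 2·6 + 2 = 14 —(−1)→ 13
13 —HB6→ 2·6 + 1 —bump→ 2·7 + 1 = 15 —(−1)→ 14
14 —HB7→ 2·7 —bump→ 2·8 = 16 —(−1)→ 15
15 —HB8→ 8 + 7 —bump→ 9 + 7 = 16 —(−1)→ 15
15 —HB9→ 9 + 6 —bump→ 10 + 6 = 16 —(−1)→ 15
15 —HB10→ 10 + 5 —bump→ 11 + 5 = 16 —(−1)→ 15
15 —HB11→ 11 + 4 —bump→ 12 + 4 = 16 —(−1)→ 15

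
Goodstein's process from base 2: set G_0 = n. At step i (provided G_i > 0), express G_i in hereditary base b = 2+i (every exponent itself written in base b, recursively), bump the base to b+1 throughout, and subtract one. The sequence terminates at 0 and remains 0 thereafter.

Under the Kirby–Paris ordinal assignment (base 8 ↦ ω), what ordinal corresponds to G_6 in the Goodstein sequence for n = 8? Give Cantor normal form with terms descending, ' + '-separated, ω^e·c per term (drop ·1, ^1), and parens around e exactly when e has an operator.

ω^ω·2 + ω^2·2 + ω + 3

8 —HB2→ 2^(2 + 1) —bump→ 3^(3 + 1) = 81 —(−1)→ 80
80 —HB3→ 2·3^3 + 2·3^2 + 2·3 + 2 —bump→ 2·4^4 + 2·4^2 + 2·4 + 2 = 554 —(−1)→ 553
553 —HB4→ 2·4^4 + 2·4^2 + 2·4 + 1 —bump→ 2·5^5 + 2·5^2 + 2·5 + 1 = 6311 —(−1)→ 6310
6310 —HB5→ 2·5^5 + 2·5^2 + 2·5 —bump→ 2·6^6 + 2·6^2 + 2·6 = 93396 —(−1)→ 93395
93395 —HB6→ 2·6^6 + 2·6^2 + 6 + 5 —bump→ 2·7^7 + 2·7^2 + 7 + 5 = 1647196 —(−1)→ 1647195
1647195 —HB7→ 2·7^7 + 2·7^2 + 7 + 4 —bump→ 2·8^8 + 2·8^2 + 8 + 4 = 33554572 —(−1)→ 33554571
33554571 —HB8→ 2·8^8 + 2·8^2 + 8 + 3 —bump→ 2·9^9 + 2·9^2 + 9 + 3 = 774841152 —(−1)→ 774841151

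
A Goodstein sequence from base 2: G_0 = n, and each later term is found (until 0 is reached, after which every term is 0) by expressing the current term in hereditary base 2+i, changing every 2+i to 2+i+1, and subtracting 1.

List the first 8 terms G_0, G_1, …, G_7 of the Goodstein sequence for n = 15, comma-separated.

15, 111, 1283, 18752, 326593, 6588344, 150994943, 3524450280

base 2: 15 = 2^(2 + 1) + 2^2 + 2 + 1; at 3: 3^(3 + 1) + 3^3 + 3 + 1 = 112; next = 111
base 3: 111 = 3^(3 + 1) + 3^3 + 3; at 4: 4^(4 + 1) + 4^4 + 4 = 1284; next = 1283
base 4: 1283 = 4^(4 + 1) + 4^4 + 3; at 5: 5^(5 + 1) + 5^5 + 3 = 18753; next = 18752
base 5: 18752 = 5^(5 + 1) + 5^5 + 2; at 6: 6^(6 + 1) + 6^6 + 2 = 326594; next = 326593
base 6: 326593 = 6^(6 + 1) + 6^6 + 1; at 7: 7^(7 + 1) + 7^7 + 1 = 6588345; next = 6588344
base 7: 6588344 = 7^(7 + 1) + 7^7; at 8: 8^(8 + 1) + 8^8 = 150994944; next = 150994943
base 8: 150994943 = 8^(8 + 1) + 7·8^7 + 7·8^6 + 7·8^5 + 7·8^4 + 7·8^3 + 7·8^2 + 7·8 + 7; at 9: 9^(9 + 1) + 7·9^7 + 7·9^6 + 7·9^5 + 7·9^4 + 7·9^3 + 7·9^2 + 7·9 + 7 = 3524450281; next = 3524450280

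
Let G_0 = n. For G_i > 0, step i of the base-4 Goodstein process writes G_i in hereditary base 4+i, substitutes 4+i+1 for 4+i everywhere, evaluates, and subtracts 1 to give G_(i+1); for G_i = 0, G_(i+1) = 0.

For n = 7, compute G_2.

7

i=0: 7 = 4 + 3 (b=4); 4→5: 5 + 3 = 8; 8−1 = 7
i=1: 7 = 5 + 2 (b=5); 5→6: 6 + 2 = 8; 8−1 = 7
i=2: 7 = 6 + 1 (b=6); 6→7: 7 + 1 = 8; 8−1 = 7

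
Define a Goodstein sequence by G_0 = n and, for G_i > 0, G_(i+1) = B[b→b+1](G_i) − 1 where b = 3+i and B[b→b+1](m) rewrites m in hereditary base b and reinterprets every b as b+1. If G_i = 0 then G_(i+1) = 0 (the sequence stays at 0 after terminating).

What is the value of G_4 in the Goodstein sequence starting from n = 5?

4

G_0=5  [base 3] 3 + 2  →[3↦4]→  4 + 2 = 6  −1 ⇒ G_1=5
G_1=5  [base 4] 4 + 1  →[4↦5]→  5 + 1 = 6  −1 ⇒ G_2=5
G_2=5  [base 5] 5  →[5↦6]→  6 = 6  −1 ⇒ G_3=5
G_3=5  [base 6] 5  →[6↦7]→  5 = 5  −1 ⇒ G_4=4
G_4=4  [base 7] 4  →[7↦8]→  4 = 4  −1 ⇒ G_5=3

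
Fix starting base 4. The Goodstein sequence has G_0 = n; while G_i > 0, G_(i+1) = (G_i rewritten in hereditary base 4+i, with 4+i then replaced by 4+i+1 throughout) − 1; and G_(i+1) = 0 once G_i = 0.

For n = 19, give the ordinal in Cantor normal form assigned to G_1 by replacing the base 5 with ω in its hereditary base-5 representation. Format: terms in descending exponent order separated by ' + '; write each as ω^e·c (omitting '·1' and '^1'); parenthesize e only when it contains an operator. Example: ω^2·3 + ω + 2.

ω^2 + 2

base 4: 19 = 4^2 + 3; at 5: 5^2 + 3 = 28; next = 27
base 5: 27 = 5^2 + 2; at 6: 6^2 + 2 = 38; next = 37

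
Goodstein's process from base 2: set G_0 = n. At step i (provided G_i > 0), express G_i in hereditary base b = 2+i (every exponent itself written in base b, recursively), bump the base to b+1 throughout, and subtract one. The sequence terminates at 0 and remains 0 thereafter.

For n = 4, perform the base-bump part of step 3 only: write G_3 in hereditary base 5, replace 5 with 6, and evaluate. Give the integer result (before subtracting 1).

84

G_0 = 4. HB_2(4) = 2^2. Bump = 27. G_1 = 26.
G_1 = 26. HB_3(26) = 2·3^2 + 2·3 + 2. Bump = 42. G_2 = 41.
G_2 = 41. HB_4(41) = 2·4^2 + 2·4 + 1. Bump = 61. G_3 = 60.
G_3 = 60. HB_5(60) = 2·5^2 + 2·5. Bump = 84. G_4 = 83.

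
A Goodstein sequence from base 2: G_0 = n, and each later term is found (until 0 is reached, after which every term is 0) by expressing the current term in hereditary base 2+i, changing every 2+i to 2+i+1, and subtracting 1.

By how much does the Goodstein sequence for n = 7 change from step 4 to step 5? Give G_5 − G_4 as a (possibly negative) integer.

(0) 7|_2 = 2^2 + 2 + 1 ↦ 3^3 + 3 + 1|_3 = 31 ⇒ 30
(1) 30|_3 = 3^3 + 3 ↦ 4^4 + 4|_4 = 260 ⇒ 259
(2) 259|_4 = 4^4 + 3 ↦ 5^5 + 3|_5 = 3128 ⇒ 3127
(3) 3127|_5 = 5^5 + 2 ↦ 6^6 + 2|_6 = 46658 ⇒ 46657
(4) 46657|_6 = 6^6 + 1 ↦ 7^7 + 1|_7 = 823544 ⇒ 823543

776886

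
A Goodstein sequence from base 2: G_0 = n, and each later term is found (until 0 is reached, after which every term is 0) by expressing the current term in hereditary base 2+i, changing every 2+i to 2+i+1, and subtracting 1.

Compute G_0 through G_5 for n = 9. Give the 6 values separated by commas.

base 2: 9 = 2^(2 + 1) + 1; at 3: 3^(3 + 1) + 1 = 82; next = 81
base 3: 81 = 3^(3 + 1); at 4: 4^(4 + 1) = 1024; next = 1023
base 4: 1023 = 3·4^4 + 3·4^3 + 3·4^2 + 3·4 + 3; at 5: 3·5^5 + 3·5^3 + 3·5^2 + 3·5 + 3 = 9843; next = 9842
base 5: 9842 = 3·5^5 + 3·5^3 + 3·5^2 + 3·5 + 2; at 6: 3·6^6 + 3·6^3 + 3·6^2 + 3·6 + 2 = 140744; next = 140743
base 6: 140743 = 3·6^6 + 3·6^3 + 3·6^2 + 3·6 + 1; at 7: 3·7^7 + 3·7^3 + 3·7^2 + 3·7 + 1 = 2471827; next = 2471826

9, 81, 1023, 9842, 140743, 2471826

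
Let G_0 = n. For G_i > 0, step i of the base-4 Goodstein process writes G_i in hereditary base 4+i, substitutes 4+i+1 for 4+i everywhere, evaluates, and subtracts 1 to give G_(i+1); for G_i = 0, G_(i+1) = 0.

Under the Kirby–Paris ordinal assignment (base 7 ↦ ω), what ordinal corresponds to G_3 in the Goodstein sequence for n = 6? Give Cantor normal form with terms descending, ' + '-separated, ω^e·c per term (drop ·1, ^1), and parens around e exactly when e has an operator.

6

(0) 6|_4 = 4 + 2 ↦ 5 + 2|_5 = 7 ⇒ 6
(1) 6|_5 = 5 + 1 ↦ 6 + 1|_6 = 7 ⇒ 6
(2) 6|_6 = 6 ↦ 7|_7 = 7 ⇒ 6
(3) 6|_7 = 6 ↦ 6|_8 = 6 ⇒ 5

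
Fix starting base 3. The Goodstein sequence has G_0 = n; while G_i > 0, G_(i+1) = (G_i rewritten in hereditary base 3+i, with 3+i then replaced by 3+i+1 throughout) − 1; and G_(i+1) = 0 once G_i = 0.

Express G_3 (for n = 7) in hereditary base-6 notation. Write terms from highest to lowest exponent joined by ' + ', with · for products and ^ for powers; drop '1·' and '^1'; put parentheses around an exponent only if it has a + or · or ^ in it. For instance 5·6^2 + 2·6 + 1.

6 + 3

7 —HB3→ 2·3 + 1 —bump→ 2·4 + 1 = 9 —(−1)→ 8
8 —HB4→ 2·4 —bump→ 2·5 = 10 —(−1)→ 9
9 —HB5→ 5 + 4 —bump→ 6 + 4 = 10 —(−1)→ 9
9 —HB6→ 6 + 3 —bump→ 7 + 3 = 10 —(−1)→ 9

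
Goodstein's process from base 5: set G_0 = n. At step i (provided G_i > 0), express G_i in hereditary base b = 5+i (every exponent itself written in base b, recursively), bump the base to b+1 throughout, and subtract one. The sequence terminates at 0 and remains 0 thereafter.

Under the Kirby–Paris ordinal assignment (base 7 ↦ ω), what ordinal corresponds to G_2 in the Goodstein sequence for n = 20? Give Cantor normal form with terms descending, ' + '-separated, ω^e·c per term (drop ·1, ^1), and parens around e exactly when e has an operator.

ω·3 + 4

base 5: 20 = 4·5; at 6: 4·6 = 24; next = 23
base 6: 23 = 3·6 + 5; at 7: 3·7 + 5 = 26; next = 25
base 7: 25 = 3·7 + 4; at 8: 3·8 + 4 = 28; next = 27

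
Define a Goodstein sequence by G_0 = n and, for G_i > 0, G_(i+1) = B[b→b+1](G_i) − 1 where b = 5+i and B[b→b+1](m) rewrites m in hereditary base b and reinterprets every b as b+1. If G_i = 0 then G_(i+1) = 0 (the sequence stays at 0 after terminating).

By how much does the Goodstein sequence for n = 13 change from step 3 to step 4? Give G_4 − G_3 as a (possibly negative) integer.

1

G_0 = 13. HB_5(13) = 2·5 + 3. Bump = 15. G_1 = 14.
G_1 = 14. HB_6(14) = 2·6 + 2. Bump = 16. G_2 = 15.
G_2 = 15. HB_7(15) = 2·7 + 1. Bump = 17. G_3 = 16.
G_3 = 16. HB_8(16) = 2·8. Bump = 18. G_4 = 17.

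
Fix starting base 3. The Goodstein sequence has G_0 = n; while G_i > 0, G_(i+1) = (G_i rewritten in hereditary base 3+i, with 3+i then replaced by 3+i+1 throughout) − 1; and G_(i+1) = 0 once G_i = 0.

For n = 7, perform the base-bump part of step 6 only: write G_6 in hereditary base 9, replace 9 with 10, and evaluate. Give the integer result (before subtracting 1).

10

G_0 = 7. HB_3(7) = 2·3 + 1. Bump = 9. G_1 = 8.
G_1 = 8. HB_4(8) = 2·4. Bump = 10. G_2 = 9.
G_2 = 9. HB_5(9) = 5 + 4. Bump = 10. G_3 = 9.
G_3 = 9. HB_6(9) = 6 + 3. Bump = 10. G_4 = 9.
G_4 = 9. HB_7(9) = 7 + 2. Bump = 10. G_5 = 9.
G_5 = 9. HB_8(9) = 8 + 1. Bump = 10. G_6 = 9.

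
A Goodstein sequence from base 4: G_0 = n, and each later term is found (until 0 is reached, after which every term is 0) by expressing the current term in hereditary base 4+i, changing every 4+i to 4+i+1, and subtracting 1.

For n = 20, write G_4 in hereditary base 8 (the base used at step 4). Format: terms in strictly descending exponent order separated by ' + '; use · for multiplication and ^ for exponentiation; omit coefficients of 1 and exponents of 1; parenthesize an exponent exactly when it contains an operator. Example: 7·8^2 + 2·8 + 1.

G_0 = 20. HB_4(20) = 4^2 + 4. Bump = 30. G_1 = 29.
G_1 = 29. HB_5(29) = 5^2 + 4. Bump = 40. G_2 = 39.
G_2 = 39. HB_6(39) = 6^2 + 3. Bump = 52. G_3 = 51.
G_3 = 51. HB_7(51) = 7^2 + 2. Bump = 66. G_4 = 65.
G_4 = 65. HB_8(65) = 8^2 + 1. Bump = 82. G_5 = 81.

8^2 + 1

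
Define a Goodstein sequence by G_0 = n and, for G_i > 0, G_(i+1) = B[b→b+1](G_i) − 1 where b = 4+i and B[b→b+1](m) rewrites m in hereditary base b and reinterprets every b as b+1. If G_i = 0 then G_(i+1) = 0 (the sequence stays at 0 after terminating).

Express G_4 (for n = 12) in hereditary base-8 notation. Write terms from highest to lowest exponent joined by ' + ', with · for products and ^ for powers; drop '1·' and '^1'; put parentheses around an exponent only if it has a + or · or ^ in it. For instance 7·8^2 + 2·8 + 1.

G_0 = 12. HB_4(12) = 3·4. Bump = 15. G_1 = 14.
G_1 = 14. HB_5(14) = 2·5 + 4. Bump = 16. G_2 = 15.
G_2 = 15. HB_6(15) = 2·6 + 3. Bump = 17. G_3 = 16.
G_3 = 16. HB_7(16) = 2·7 + 2. Bump = 18. G_4 = 17.
G_4 = 17. HB_8(17) = 2·8 + 1. Bump = 19. G_5 = 18.

2·8 + 1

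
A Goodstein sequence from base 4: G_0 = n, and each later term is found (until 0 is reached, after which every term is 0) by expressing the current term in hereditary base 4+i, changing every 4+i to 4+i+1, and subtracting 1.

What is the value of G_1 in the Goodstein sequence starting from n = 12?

step 0: 12 = 3·4; sub 5 for 4: 3·5; = 15; G_1 = 15−1 = 14
step 1: 14 = 2·5 + 4; sub 6 for 5: 2·6 + 4; = 16; G_2 = 16−1 = 15

14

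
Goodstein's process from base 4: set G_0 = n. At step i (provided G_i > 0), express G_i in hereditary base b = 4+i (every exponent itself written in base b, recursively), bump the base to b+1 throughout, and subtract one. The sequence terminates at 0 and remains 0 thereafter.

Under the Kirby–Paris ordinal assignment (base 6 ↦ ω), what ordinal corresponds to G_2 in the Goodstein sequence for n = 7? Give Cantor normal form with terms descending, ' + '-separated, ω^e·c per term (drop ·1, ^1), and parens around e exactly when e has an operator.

ω + 1

base 4: 7 = 4 + 3; at 5: 5 + 3 = 8; next = 7
base 5: 7 = 5 + 2; at 6: 6 + 2 = 8; next = 7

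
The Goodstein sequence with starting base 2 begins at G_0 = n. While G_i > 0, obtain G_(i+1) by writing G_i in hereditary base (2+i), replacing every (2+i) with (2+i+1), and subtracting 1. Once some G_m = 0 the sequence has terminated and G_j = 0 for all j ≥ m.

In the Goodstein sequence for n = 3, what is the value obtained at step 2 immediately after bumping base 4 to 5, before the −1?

G_0 = 3. HB_2(3) = 2 + 1. Bump = 4. G_1 = 3.
G_1 = 3. HB_3(3) = 3. Bump = 4. G_2 = 3.
G_2 = 3. HB_4(3) = 3. Bump = 3. G_3 = 2.

3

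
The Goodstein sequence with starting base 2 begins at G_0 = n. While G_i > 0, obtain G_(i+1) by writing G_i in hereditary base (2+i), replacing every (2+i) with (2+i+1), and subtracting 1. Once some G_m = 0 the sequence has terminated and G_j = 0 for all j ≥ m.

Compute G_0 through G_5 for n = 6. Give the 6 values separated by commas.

step 0: 6 = 2^2 + 2; sub 3 for 2: 3^3 + 3; = 30; G_1 = 30−1 = 29
step 1: 29 = 3^3 + 2; sub 4 for 3: 4^4 + 2; = 258; G_2 = 258−1 = 257
step 2: 257 = 4^4 + 1; sub 5 for 4: 5^5 + 1; = 3126; G_3 = 3126−1 = 3125
step 3: 3125 = 5^5; sub 6 for 5: 6^6; = 46656; G_4 = 46656−1 = 46655
step 4: 46655 = 5·6^5 + 5·6^4 + 5·6^3 + 5·6^2 + 5·6 + 5; sub 7 for 6: 5·7^5 + 5·7^4 + 5·7^3 + 5·7^2 + 5·7 + 5; = 98040; G_5 = 98040−1 = 98039

6, 29, 257, 3125, 46655, 98039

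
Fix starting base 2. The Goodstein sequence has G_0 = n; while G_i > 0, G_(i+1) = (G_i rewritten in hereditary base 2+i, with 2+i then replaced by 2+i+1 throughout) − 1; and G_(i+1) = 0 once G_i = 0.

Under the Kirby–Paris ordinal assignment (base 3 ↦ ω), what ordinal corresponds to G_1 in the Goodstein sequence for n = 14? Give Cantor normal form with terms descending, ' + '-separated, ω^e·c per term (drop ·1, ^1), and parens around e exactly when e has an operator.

ω^(ω + 1) + ω^ω + 2

G_0=14  [base 2] 2^(2 + 1) + 2^2 + 2  →[2↦3]→  3^(3 + 1) + 3^3 + 3 = 111  −1 ⇒ G_1=110
G_1=110  [base 3] 3^(3 + 1) + 3^3 + 2  →[3↦4]→  4^(4 + 1) + 4^4 + 2 = 1282  −1 ⇒ G_2=1281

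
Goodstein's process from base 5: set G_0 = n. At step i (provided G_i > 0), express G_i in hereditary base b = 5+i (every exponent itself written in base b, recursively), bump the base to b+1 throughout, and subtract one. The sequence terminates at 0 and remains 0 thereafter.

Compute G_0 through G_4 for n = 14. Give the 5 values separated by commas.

G_0=14  [base 5] 2·5 + 4  →[5↦6]→  2·6 + 4 = 16  −1 ⇒ G_1=15
G_1=15  [base 6] 2·6 + 3  →[6↦7]→  2·7 + 3 = 17  −1 ⇒ G_2=16
G_2=16  [base 7] 2·7 + 2  →[7↦8]→  2·8 + 2 = 18  −1 ⇒ G_3=17
G_3=17  [base 8] 2·8 + 1  →[8↦9]→  2·9 + 1 = 19  −1 ⇒ G_4=18

14, 15, 16, 17, 18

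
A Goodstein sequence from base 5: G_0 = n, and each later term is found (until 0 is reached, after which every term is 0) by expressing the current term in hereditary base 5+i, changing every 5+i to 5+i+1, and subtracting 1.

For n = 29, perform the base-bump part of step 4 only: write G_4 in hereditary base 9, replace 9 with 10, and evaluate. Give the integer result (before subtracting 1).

100

[0] 29 ≡ 5^2 + 4 (base 5). Lift 6: 40. −1: 39.
[1] 39 ≡ 6^2 + 3 (base 6). Lift 7: 52. −1: 51.
[2] 51 ≡ 7^2 + 2 (base 7). Lift 8: 66. −1: 65.
[3] 65 ≡ 8^2 + 1 (base 8). Lift 9: 82. −1: 81.
[4] 81 ≡ 9^2 (base 9). Lift 10: 100. −1: 99.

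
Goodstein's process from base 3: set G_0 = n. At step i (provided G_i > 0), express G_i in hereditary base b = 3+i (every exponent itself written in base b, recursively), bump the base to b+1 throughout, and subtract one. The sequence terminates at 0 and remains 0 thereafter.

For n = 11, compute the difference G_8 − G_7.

4

(0) 11|_3 = 3^2 + 2 ↦ 4^2 + 2|_4 = 18 ⇒ 17
(1) 17|_4 = 4^2 + 1 ↦ 5^2 + 1|_5 = 26 ⇒ 25
(2) 25|_5 = 5^2 ↦ 6^2|_6 = 36 ⇒ 35
(3) 35|_6 = 5·6 + 5 ↦ 5·7 + 5|_7 = 40 ⇒ 39
(4) 39|_7 = 5·7 + 4 ↦ 5·8 + 4|_8 = 44 ⇒ 43
(5) 43|_8 = 5·8 + 3 ↦ 5·9 + 3|_9 = 48 ⇒ 47
(6) 47|_9 = 5·9 + 2 ↦ 5·10 + 2|_10 = 52 ⇒ 51
(7) 51|_10 = 5·10 + 1 ↦ 5·11 + 1|_11 = 56 ⇒ 55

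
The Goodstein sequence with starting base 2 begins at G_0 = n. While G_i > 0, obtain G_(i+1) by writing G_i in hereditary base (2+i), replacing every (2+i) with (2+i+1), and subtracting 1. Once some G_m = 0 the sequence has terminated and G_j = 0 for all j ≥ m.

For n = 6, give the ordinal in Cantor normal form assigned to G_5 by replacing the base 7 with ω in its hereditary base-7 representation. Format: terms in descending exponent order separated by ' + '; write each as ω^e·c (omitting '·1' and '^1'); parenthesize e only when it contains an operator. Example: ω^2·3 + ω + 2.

step 0: 6 = 2^2 + 2; sub 3 for 2: 3^3 + 3; = 30; G_1 = 30−1 = 29
step 1: 29 = 3^3 + 2; sub 4 for 3: 4^4 + 2; = 258; G_2 = 258−1 = 257
step 2: 257 = 4^4 + 1; sub 5 for 4: 5^5 + 1; = 3126; G_3 = 3126−1 = 3125
step 3: 3125 = 5^5; sub 6 for 5: 6^6; = 46656; G_4 = 46656−1 = 46655
step 4: 46655 = 5·6^5 + 5·6^4 + 5·6^3 + 5·6^2 + 5·6 + 5; sub 7 for 6: 5·7^5 + 5·7^4 + 5·7^3 + 5·7^2 + 5·7 + 5; = 98040; G_5 = 98040−1 = 98039
step 5: 98039 = 5·7^5 + 5·7^4 + 5·7^3 + 5·7^2 + 5·7 + 4; sub 8 for 7: 5·8^5 + 5·8^4 + 5·8^3 + 5·8^2 + 5·8 + 4; = 187244; G_6 = 187244−1 = 187243

ω^5·5 + ω^4·5 + ω^3·5 + ω^2·5 + ω·5 + 4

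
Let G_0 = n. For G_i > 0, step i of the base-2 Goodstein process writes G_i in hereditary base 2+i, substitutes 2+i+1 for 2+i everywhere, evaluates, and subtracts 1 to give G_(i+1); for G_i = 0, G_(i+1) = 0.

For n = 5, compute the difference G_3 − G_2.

212

i=0: 5 = 2^2 + 1 (b=2); 2→3: 3^3 + 1 = 28; 28−1 = 27
i=1: 27 = 3^3 (b=3); 3→4: 4^4 = 256; 256−1 = 255
i=2: 255 = 3·4^3 + 3·4^2 + 3·4 + 3 (b=4); 4→5: 3·5^3 + 3·5^2 + 3·5 + 3 = 468; 468−1 = 467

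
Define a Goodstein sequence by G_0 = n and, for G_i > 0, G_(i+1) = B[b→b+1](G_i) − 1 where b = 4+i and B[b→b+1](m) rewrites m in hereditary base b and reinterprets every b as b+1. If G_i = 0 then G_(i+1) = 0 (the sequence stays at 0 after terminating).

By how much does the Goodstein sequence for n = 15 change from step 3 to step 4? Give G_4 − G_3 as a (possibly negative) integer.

2

step 0: 15 = 3·4 + 3; sub 5 for 4: 3·5 + 3; = 18; G_1 = 18−1 = 17
step 1: 17 = 3·5 + 2; sub 6 for 5: 3·6 + 2; = 20; G_2 = 20−1 = 19
step 2: 19 = 3·6 + 1; sub 7 for 6: 3·7 + 1; = 22; G_3 = 22−1 = 21
step 3: 21 = 3·7; sub 8 for 7: 3·8; = 24; G_4 = 24−1 = 23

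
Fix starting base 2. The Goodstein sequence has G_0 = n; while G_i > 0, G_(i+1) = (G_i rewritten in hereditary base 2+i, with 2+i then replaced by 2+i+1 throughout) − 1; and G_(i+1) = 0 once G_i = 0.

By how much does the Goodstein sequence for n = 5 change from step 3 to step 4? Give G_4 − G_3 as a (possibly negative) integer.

i=0: 5 = 2^2 + 1 (b=2); 2→3: 3^3 + 1 = 28; 28−1 = 27
i=1: 27 = 3^3 (b=3); 3→4: 4^4 = 256; 256−1 = 255
i=2: 255 = 3·4^3 + 3·4^2 + 3·4 + 3 (b=4); 4→5: 3·5^3 + 3·5^2 + 3·5 + 3 = 468; 468−1 = 467
i=3: 467 = 3·5^3 + 3·5^2 + 3·5 + 2 (b=5); 5→6: 3·6^3 + 3·6^2 + 3·6 + 2 = 776; 776−1 = 775

308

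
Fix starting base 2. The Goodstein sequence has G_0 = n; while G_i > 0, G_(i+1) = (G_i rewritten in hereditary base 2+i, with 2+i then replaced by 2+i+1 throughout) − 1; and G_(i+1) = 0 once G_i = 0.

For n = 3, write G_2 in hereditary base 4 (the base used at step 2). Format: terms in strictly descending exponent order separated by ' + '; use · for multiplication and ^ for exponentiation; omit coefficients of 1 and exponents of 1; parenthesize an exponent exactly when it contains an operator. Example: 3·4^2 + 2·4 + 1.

3 —HB2→ 2 + 1 —bump→ 3 + 1 = 4 —(−1)→ 3
3 —HB3→ 3 —bump→ 4 = 4 —(−1)→ 3

3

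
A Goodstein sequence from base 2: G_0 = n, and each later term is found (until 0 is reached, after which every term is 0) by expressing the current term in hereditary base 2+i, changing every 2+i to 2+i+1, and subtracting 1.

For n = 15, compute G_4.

326593

step 0: 15 = 2^(2 + 1) + 2^2 + 2 + 1; sub 3 for 2: 3^(3 + 1) + 3^3 + 3 + 1; = 112; G_1 = 112−1 = 111
step 1: 111 = 3^(3 + 1) + 3^3 + 3; sub 4 for 3: 4^(4 + 1) + 4^4 + 4; = 1284; G_2 = 1284−1 = 1283
step 2: 1283 = 4^(4 + 1) + 4^4 + 3; sub 5 for 4: 5^(5 + 1) + 5^5 + 3; = 18753; G_3 = 18753−1 = 18752
step 3: 18752 = 5^(5 + 1) + 5^5 + 2; sub 6 for 5: 6^(6 + 1) + 6^6 + 2; = 326594; G_4 = 326594−1 = 326593
step 4: 326593 = 6^(6 + 1) + 6^6 + 1; sub 7 for 6: 7^(7 + 1) + 7^7 + 1; = 6588345; G_5 = 6588345−1 = 6588344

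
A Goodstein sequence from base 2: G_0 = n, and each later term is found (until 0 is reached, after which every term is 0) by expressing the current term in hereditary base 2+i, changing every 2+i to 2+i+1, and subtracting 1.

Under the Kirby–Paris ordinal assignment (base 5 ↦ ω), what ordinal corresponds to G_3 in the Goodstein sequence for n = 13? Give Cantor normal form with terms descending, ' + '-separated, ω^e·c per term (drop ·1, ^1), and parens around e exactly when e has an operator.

step 0: 13 = 2^(2 + 1) + 2^2 + 1; sub 3 for 2: 3^(3 + 1) + 3^3 + 1; = 109; G_1 = 109−1 = 108
step 1: 108 = 3^(3 + 1) + 3^3; sub 4 for 3: 4^(4 + 1) + 4^4; = 1280; G_2 = 1280−1 = 1279
step 2: 1279 = 4^(4 + 1) + 3·4^3 + 3·4^2 + 3·4 + 3; sub 5 for 4: 5^(5 + 1) + 3·5^3 + 3·5^2 + 3·5 + 3; = 16093; G_3 = 16093−1 = 16092

ω^(ω + 1) + ω^3·3 + ω^2·3 + ω·3 + 2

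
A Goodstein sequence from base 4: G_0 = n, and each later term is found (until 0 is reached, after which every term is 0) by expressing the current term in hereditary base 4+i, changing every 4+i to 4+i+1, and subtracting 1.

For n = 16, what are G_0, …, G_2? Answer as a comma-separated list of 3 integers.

16, 24, 27

[0] 16 ≡ 4^2 (base 4). Lift 5: 25. −1: 24.
[1] 24 ≡ 4·5 + 4 (base 5). Lift 6: 28. −1: 27.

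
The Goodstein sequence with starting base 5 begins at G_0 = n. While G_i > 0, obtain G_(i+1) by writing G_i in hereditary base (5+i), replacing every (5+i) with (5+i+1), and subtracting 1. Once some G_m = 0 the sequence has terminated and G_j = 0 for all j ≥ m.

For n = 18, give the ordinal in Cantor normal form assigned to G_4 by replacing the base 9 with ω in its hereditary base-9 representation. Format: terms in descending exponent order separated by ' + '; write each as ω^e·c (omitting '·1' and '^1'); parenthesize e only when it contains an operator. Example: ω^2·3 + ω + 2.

ω·2 + 8

G_0=18  [base 5] 3·5 + 3  →[5↦6]→  3·6 + 3 = 21  −1 ⇒ G_1=20
G_1=20  [base 6] 3·6 + 2  →[6↦7]→  3·7 + 2 = 23  −1 ⇒ G_2=22
G_2=22  [base 7] 3·7 + 1  →[7↦8]→  3·8 + 1 = 25  −1 ⇒ G_3=24
G_3=24  [base 8] 3·8  →[8↦9]→  3·9 = 27  −1 ⇒ G_4=26
G_4=26  [base 9] 2·9 + 8  →[9↦10]→  2·10 + 8 = 28  −1 ⇒ G_5=27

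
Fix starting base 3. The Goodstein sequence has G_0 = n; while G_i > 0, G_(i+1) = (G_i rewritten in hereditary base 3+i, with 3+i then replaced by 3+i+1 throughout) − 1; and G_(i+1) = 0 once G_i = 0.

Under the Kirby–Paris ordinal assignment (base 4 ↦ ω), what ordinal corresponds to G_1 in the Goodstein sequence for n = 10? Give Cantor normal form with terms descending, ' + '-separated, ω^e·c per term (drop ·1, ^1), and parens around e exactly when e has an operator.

base 3: 10 = 3^2 + 1; at 4: 4^2 + 1 = 17; next = 16
base 4: 16 = 4^2; at 5: 5^2 = 25; next = 24

ω^2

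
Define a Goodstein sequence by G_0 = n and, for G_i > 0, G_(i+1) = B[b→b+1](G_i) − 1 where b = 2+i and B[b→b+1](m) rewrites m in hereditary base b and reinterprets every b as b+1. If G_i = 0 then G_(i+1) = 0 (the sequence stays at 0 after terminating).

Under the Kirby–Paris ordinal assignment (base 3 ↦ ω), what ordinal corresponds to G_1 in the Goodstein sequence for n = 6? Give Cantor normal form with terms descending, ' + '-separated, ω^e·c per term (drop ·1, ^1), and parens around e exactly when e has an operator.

i=0: 6 = 2^2 + 2 (b=2); 2→3: 3^3 + 3 = 30; 30−1 = 29
i=1: 29 = 3^3 + 2 (b=3); 3→4: 4^4 + 2 = 258; 258−1 = 257

ω^ω + 2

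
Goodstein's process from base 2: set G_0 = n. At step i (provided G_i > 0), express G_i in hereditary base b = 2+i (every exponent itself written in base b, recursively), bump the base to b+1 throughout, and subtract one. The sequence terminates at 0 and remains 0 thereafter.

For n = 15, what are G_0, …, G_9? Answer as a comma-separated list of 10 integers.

(0) 15|_2 = 2^(2 + 1) + 2^2 + 2 + 1 ↦ 3^(3 + 1) + 3^3 + 3 + 1|_3 = 112 ⇒ 111
(1) 111|_3 = 3^(3 + 1) + 3^3 + 3 ↦ 4^(4 + 1) + 4^4 + 4|_4 = 1284 ⇒ 1283
(2) 1283|_4 = 4^(4 + 1) + 4^4 + 3 ↦ 5^(5 + 1) + 5^5 + 3|_5 = 18753 ⇒ 18752
(3) 18752|_5 = 5^(5 + 1) + 5^5 + 2 ↦ 6^(6 + 1) + 6^6 + 2|_6 = 326594 ⇒ 326593
(4) 326593|_6 = 6^(6 + 1) + 6^6 + 1 ↦ 7^(7 + 1) + 7^7 + 1|_7 = 6588345 ⇒ 6588344
(5) 6588344|_7 = 7^(7 + 1) + 7^7 ↦ 8^(8 + 1) + 8^8|_8 = 150994944 ⇒ 150994943
(6) 150994943|_8 = 8^(8 + 1) + 7·8^7 + 7·8^6 + 7·8^5 + 7·8^4 + 7·8^3 + 7·8^2 + 7·8 + 7 ↦ 9^(9 + 1) + 7·9^7 + 7·9^6 + 7·9^5 + 7·9^4 + 7·9^3 + 7·9^2 + 7·9 + 7|_9 = 3524450281 ⇒ 3524450280
(7) 3524450280|_9 = 9^(9 + 1) + 7·9^7 + 7·9^6 + 7·9^5 + 7·9^4 + 7·9^3 + 7·9^2 + 7·9 + 6 ↦ 10^(10 + 1) + 7·10^7 + 7·10^6 + 7·10^5 + 7·10^4 + 7·10^3 + 7·10^2 + 7·10 + 6|_10 = 100077777776 ⇒ 100077777775
(8) 100077777775|_10 = 10^(10 + 1) + 7·10^7 + 7·10^6 + 7·10^5 + 7·10^4 + 7·10^3 + 7·10^2 + 7·10 + 5 ↦ 11^(11 + 1) + 7·11^7 + 7·11^6 + 7·11^5 + 7·11^4 + 7·11^3 + 7·11^2 + 7·11 + 5|_11 = 3138578427935 ⇒ 3138578427934

15, 111, 1283, 18752, 326593, 6588344, 150994943, 3524450280, 100077777775, 3138578427934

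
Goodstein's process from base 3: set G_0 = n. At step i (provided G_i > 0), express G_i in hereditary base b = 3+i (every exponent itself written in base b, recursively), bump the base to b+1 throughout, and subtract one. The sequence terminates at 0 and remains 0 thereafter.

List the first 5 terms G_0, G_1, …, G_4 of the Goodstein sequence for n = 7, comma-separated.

(0) 7|_3 = 2·3 + 1 ↦ 2·4 + 1|_4 = 9 ⇒ 8
(1) 8|_4 = 2·4 ↦ 2·5|_5 = 10 ⇒ 9
(2) 9|_5 = 5 + 4 ↦ 6 + 4|_6 = 10 ⇒ 9
(3) 9|_6 = 6 + 3 ↦ 7 + 3|_7 = 10 ⇒ 9

7, 8, 9, 9, 9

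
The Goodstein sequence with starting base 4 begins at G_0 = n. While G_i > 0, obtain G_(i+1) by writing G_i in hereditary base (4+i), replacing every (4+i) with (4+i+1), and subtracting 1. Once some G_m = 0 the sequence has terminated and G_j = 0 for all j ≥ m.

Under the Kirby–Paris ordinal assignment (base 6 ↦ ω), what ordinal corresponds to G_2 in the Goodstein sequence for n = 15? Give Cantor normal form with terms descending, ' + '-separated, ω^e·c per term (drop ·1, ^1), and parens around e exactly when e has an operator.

ω·3 + 1

G_0 = 15. HB_4(15) = 3·4 + 3. Bump = 18. G_1 = 17.
G_1 = 17. HB_5(17) = 3·5 + 2. Bump = 20. G_2 = 19.
G_2 = 19. HB_6(19) = 3·6 + 1. Bump = 22. G_3 = 21.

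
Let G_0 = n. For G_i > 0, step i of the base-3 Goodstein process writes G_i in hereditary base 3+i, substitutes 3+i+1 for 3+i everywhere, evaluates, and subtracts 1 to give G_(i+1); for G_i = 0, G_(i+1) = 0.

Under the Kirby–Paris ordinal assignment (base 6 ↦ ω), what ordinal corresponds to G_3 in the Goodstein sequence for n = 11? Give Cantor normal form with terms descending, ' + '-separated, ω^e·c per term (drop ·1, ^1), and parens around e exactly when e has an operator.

ω·5 + 5

G_0 = 11. HB_3(11) = 3^2 + 2. Bump = 18. G_1 = 17.
G_1 = 17. HB_4(17) = 4^2 + 1. Bump = 26. G_2 = 25.
G_2 = 25. HB_5(25) = 5^2. Bump = 36. G_3 = 35.
G_3 = 35. HB_6(35) = 5·6 + 5. Bump = 40. G_4 = 39.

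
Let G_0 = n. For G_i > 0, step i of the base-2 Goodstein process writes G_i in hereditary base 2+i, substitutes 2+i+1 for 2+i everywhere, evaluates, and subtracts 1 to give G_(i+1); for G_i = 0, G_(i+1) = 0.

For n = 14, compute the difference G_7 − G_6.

3352711577

base 2: 14 = 2^(2 + 1) + 2^2 + 2; at 3: 3^(3 + 1) + 3^3 + 3 = 111; next = 110
base 3: 110 = 3^(3 + 1) + 3^3 + 2; at 4: 4^(4 + 1) + 4^4 + 2 = 1282; next = 1281
base 4: 1281 = 4^(4 + 1) + 4^4 + 1; at 5: 5^(5 + 1) + 5^5 + 1 = 18751; next = 18750
base 5: 18750 = 5^(5 + 1) + 5^5; at 6: 6^(6 + 1) + 6^6 = 326592; next = 326591
base 6: 326591 = 6^(6 + 1) + 5·6^5 + 5·6^4 + 5·6^3 + 5·6^2 + 5·6 + 5; at 7: 7^(7 + 1) + 5·7^5 + 5·7^4 + 5·7^3 + 5·7^2 + 5·7 + 5 = 5862841; next = 5862840
base 7: 5862840 = 7^(7 + 1) + 5·7^5 + 5·7^4 + 5·7^3 + 5·7^2 + 5·7 + 4; at 8: 8^(8 + 1) + 5·8^5 + 5·8^4 + 5·8^3 + 5·8^2 + 5·8 + 4 = 134404972; next = 134404971
base 8: 134404971 = 8^(8 + 1) + 5·8^5 + 5·8^4 + 5·8^3 + 5·8^2 + 5·8 + 3; at 9: 9^(9 + 1) + 5·9^5 + 5·9^4 + 5·9^3 + 5·9^2 + 5·9 + 3 = 3487116549; next = 3487116548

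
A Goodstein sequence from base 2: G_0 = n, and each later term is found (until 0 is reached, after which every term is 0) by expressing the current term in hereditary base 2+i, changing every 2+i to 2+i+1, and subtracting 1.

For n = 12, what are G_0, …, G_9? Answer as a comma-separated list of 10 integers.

i=0: 12 = 2^(2 + 1) + 2^2 (b=2); 2→3: 3^(3 + 1) + 3^3 = 108; 108−1 = 107
i=1: 107 = 3^(3 + 1) + 2·3^2 + 2·3 + 2 (b=3); 3→4: 4^(4 + 1) + 2·4^2 + 2·4 + 2 = 1066; 1066−1 = 1065
i=2: 1065 = 4^(4 + 1) + 2·4^2 + 2·4 + 1 (b=4); 4→5: 5^(5 + 1) + 2·5^2 + 2·5 + 1 = 15686; 15686−1 = 15685
i=3: 15685 = 5^(5 + 1) + 2·5^2 + 2·5 (b=5); 5→6: 6^(6 + 1) + 2·6^2 + 2·6 = 280020; 280020−1 = 280019
i=4: 280019 = 6^(6 + 1) + 2·6^2 + 6 + 5 (b=6); 6→7: 7^(7 + 1) + 2·7^2 + 7 + 5 = 5764911; 5764911−1 = 5764910
i=5: 5764910 = 7^(7 + 1) + 2·7^2 + 7 + 4 (b=7); 7→8: 8^(8 + 1) + 2·8^2 + 8 + 4 = 134217868; 134217868−1 = 134217867
i=6: 134217867 = 8^(8 + 1) + 2·8^2 + 8 + 3 (b=8); 8→9: 9^(9 + 1) + 2·9^2 + 9 + 3 = 3486784575; 3486784575−1 = 3486784574
i=7: 3486784574 = 9^(9 + 1) + 2·9^2 + 9 + 2 (b=9); 9→10: 10^(10 + 1) + 2·10^2 + 10 + 2 = 100000000212; 100000000212−1 = 100000000211
i=8: 100000000211 = 10^(10 + 1) + 2·10^2 + 10 + 1 (b=10); 10→11: 11^(11 + 1) + 2·11^2 + 11 + 1 = 3138428376975; 3138428376975−1 = 3138428376974

12, 107, 1065, 15685, 280019, 5764910, 134217867, 3486784574, 100000000211, 3138428376974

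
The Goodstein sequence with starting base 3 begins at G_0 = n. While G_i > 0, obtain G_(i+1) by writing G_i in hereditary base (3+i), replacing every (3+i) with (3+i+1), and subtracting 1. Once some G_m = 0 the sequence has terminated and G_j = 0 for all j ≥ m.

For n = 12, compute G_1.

19

(0) 12|_3 = 3^2 + 3 ↦ 4^2 + 4|_4 = 20 ⇒ 19
(1) 19|_4 = 4^2 + 3 ↦ 5^2 + 3|_5 = 28 ⇒ 27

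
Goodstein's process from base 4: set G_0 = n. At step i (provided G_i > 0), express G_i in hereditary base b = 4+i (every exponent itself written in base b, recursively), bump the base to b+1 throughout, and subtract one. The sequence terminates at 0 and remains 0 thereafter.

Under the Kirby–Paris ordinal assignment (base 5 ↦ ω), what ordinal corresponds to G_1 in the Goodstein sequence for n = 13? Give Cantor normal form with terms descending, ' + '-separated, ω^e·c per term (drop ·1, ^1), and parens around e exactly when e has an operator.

ω·3

step 0: 13 = 3·4 + 1; sub 5 for 4: 3·5 + 1; = 16; G_1 = 16−1 = 15
step 1: 15 = 3·5; sub 6 for 5: 3·6; = 18; G_2 = 18−1 = 17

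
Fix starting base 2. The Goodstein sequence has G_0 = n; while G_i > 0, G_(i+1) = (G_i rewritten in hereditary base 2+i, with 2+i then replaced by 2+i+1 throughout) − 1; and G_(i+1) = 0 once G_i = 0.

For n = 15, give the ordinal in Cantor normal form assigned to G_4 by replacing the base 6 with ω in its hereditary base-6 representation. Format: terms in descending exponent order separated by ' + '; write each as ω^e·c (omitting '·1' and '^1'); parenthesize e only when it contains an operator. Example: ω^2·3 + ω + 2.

(0) 15|_2 = 2^(2 + 1) + 2^2 + 2 + 1 ↦ 3^(3 + 1) + 3^3 + 3 + 1|_3 = 112 ⇒ 111
(1) 111|_3 = 3^(3 + 1) + 3^3 + 3 ↦ 4^(4 + 1) + 4^4 + 4|_4 = 1284 ⇒ 1283
(2) 1283|_4 = 4^(4 + 1) + 4^4 + 3 ↦ 5^(5 + 1) + 5^5 + 3|_5 = 18753 ⇒ 18752
(3) 18752|_5 = 5^(5 + 1) + 5^5 + 2 ↦ 6^(6 + 1) + 6^6 + 2|_6 = 326594 ⇒ 326593
(4) 326593|_6 = 6^(6 + 1) + 6^6 + 1 ↦ 7^(7 + 1) + 7^7 + 1|_7 = 6588345 ⇒ 6588344

ω^(ω + 1) + ω^ω + 1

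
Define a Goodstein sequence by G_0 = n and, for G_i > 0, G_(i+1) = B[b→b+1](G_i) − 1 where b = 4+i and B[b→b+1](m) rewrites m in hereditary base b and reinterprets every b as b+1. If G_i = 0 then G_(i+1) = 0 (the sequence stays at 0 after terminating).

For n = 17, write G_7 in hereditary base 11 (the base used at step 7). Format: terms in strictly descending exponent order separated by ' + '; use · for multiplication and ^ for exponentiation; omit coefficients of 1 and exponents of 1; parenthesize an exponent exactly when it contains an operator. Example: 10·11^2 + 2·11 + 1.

5·11

(0) 17|_4 = 4^2 + 1 ↦ 5^2 + 1|_5 = 26 ⇒ 25
(1) 25|_5 = 5^2 ↦ 6^2|_6 = 36 ⇒ 35
(2) 35|_6 = 5·6 + 5 ↦ 5·7 + 5|_7 = 40 ⇒ 39
(3) 39|_7 = 5·7 + 4 ↦ 5·8 + 4|_8 = 44 ⇒ 43
(4) 43|_8 = 5·8 + 3 ↦ 5·9 + 3|_9 = 48 ⇒ 47
(5) 47|_9 = 5·9 + 2 ↦ 5·10 + 2|_10 = 52 ⇒ 51
(6) 51|_10 = 5·10 + 1 ↦ 5·11 + 1|_11 = 56 ⇒ 55
(7) 55|_11 = 5·11 ↦ 5·12|_12 = 60 ⇒ 59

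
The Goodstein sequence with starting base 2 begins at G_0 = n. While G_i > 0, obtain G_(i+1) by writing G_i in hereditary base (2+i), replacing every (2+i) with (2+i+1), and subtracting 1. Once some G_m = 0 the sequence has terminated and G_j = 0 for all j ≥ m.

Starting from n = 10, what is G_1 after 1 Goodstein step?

(0) 10|_2 = 2^(2 + 1) + 2 ↦ 3^(3 + 1) + 3|_3 = 84 ⇒ 83
(1) 83|_3 = 3^(3 + 1) + 2 ↦ 4^(4 + 1) + 2|_4 = 1026 ⇒ 1025

83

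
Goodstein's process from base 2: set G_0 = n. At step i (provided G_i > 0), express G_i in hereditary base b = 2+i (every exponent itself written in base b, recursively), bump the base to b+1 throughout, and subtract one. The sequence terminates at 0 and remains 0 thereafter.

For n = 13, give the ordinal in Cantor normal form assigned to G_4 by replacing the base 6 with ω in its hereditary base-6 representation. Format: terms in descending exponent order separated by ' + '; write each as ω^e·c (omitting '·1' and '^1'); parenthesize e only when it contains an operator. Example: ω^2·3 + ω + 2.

ω^(ω + 1) + ω^3·3 + ω^2·3 + ω·3 + 1

step 0: 13 = 2^(2 + 1) + 2^2 + 1; sub 3 for 2: 3^(3 + 1) + 3^3 + 1; = 109; G_1 = 109−1 = 108
step 1: 108 = 3^(3 + 1) + 3^3; sub 4 for 3: 4^(4 + 1) + 4^4; = 1280; G_2 = 1280−1 = 1279
step 2: 1279 = 4^(4 + 1) + 3·4^3 + 3·4^2 + 3·4 + 3; sub 5 for 4: 5^(5 + 1) + 3·5^3 + 3·5^2 + 3·5 + 3; = 16093; G_3 = 16093−1 = 16092
step 3: 16092 = 5^(5 + 1) + 3·5^3 + 3·5^2 + 3·5 + 2; sub 6 for 5: 6^(6 + 1) + 3·6^3 + 3·6^2 + 3·6 + 2; = 280712; G_4 = 280712−1 = 280711
step 4: 280711 = 6^(6 + 1) + 3·6^3 + 3·6^2 + 3·6 + 1; sub 7 for 6: 7^(7 + 1) + 3·7^3 + 3·7^2 + 3·7 + 1; = 5765999; G_5 = 5765999−1 = 5765998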